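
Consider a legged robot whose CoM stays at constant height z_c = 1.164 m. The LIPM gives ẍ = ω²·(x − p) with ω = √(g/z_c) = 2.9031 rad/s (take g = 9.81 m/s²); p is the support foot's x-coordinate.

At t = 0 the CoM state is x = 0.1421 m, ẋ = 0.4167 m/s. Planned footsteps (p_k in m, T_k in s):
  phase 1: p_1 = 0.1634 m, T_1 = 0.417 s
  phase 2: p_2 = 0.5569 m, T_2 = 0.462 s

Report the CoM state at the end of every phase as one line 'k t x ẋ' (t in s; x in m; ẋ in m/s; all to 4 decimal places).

1 0.4170 0.3439 0.6667
2 0.8790 0.5309 0.2605

phase 1: p=0.1634, T=0.417, ωT=1.210593, cosh=1.826747, sinh=1.528726; start (x,ẋ)=(0.142100, 0.416700) → end (x,ẋ)=(0.343918, 0.666675)
phase 2: p=0.5569, T=0.462, ωT=1.341232, cosh=2.042638, sinh=1.781115; start (x,ẋ)=(0.343918, 0.666675) → end (x,ẋ)=(0.530874, 0.260497)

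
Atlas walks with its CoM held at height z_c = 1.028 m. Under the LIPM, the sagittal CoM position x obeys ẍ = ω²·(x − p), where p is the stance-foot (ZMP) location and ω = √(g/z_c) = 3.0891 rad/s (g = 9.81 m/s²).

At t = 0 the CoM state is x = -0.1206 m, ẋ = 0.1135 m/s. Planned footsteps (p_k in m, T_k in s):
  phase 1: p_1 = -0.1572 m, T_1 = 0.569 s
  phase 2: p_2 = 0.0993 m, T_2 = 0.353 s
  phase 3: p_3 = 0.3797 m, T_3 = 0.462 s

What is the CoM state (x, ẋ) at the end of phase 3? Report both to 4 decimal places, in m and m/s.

x = 0.7981, ẋ = 1.5642

phase 1: p=-0.1572, T=0.569, ωT=1.757698, cosh=2.985757, sinh=2.813315; start (x,ẋ)=(-0.120600, 0.113500) → end (x,ẋ)=(0.055446, 0.656960)
phase 2: p=0.0993, T=0.353, ωT=1.090452, cosh=1.655842, sinh=1.319778; start (x,ẋ)=(0.055446, 0.656960) → end (x,ẋ)=(0.307362, 0.909031)
phase 3: p=0.3797, T=0.462, ωT=1.427164, cosh=2.203427, sinh=1.963439; start (x,ẋ)=(0.307362, 0.909031) → end (x,ẋ)=(0.798090, 1.564235)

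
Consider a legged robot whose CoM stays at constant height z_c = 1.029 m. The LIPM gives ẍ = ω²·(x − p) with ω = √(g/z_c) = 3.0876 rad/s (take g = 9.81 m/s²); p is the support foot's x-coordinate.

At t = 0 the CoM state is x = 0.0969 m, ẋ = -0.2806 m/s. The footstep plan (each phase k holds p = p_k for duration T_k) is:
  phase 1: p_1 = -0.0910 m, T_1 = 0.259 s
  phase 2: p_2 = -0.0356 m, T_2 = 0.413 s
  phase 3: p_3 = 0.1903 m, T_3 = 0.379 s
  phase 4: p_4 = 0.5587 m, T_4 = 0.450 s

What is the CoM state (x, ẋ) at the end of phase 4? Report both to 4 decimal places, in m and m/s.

x = 2.0184, ẋ = 4.8398

phase 1: p=-0.0910, T=0.259, ωT=0.799688, cosh=1.337158, sinh=0.887689; start (x,ẋ)=(0.096900, -0.280600) → end (x,ẋ)=(0.079579, 0.139795)
phase 2: p=-0.0356, T=0.413, ωT=1.275179, cosh=1.929361, sinh=1.649980; start (x,ẋ)=(0.079579, 0.139795) → end (x,ẋ)=(0.261327, 0.856493)
phase 3: p=0.1903, T=0.379, ωT=1.170200, cosh=1.766472, sinh=1.456167; start (x,ẋ)=(0.261327, 0.856493) → end (x,ẋ)=(0.719705, 1.832314)
phase 4: p=0.5587, T=0.450, ωT=1.389420, cosh=2.130871, sinh=1.881651; start (x,ẋ)=(0.719705, 1.832314) → end (x,ẋ)=(2.018433, 4.839829)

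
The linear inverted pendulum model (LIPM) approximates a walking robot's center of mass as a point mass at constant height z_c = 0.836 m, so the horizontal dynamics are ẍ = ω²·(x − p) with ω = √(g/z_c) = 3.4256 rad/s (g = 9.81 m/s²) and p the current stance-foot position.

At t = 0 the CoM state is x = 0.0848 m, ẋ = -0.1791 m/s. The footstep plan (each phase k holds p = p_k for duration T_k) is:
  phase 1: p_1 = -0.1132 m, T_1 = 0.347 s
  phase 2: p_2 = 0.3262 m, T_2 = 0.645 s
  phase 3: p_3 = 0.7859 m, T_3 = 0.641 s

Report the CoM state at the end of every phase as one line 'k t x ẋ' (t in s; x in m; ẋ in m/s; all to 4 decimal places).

1 0.3470 0.1641 0.6887
2 0.9920 0.4837 0.6762
3 1.6330 0.2873 -1.5177

phase 1: p=-0.1132, T=0.347, ωT=1.188683, cosh=1.793689, sinh=1.489067; start (x,ẋ)=(0.084800, -0.179100) → end (x,ẋ)=(0.164098, 0.688738)
phase 2: p=0.3262, T=0.645, ωT=2.209512, cosh=4.610512, sinh=4.500757; start (x,ẋ)=(0.164098, 0.688738) → end (x,ẋ)=(0.483731, 0.676175)
phase 3: p=0.7859, T=0.641, ωT=2.195810, cosh=4.549271, sinh=4.438003; start (x,ẋ)=(0.483731, 0.676175) → end (x,ẋ)=(0.287263, -1.517720)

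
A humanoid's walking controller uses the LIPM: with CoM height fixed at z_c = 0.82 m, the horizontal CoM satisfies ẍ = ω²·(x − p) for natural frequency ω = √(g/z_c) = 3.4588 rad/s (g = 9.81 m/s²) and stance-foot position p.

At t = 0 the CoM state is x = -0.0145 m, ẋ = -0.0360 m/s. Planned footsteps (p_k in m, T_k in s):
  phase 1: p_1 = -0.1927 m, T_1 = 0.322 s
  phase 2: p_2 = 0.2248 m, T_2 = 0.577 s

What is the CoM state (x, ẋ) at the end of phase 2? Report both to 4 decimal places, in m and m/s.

phase 1: p=-0.1927, T=0.322, ωT=1.113734, cosh=1.687020, sinh=1.358689; start (x,ẋ)=(-0.014500, -0.036000) → end (x,ẋ)=(0.093785, 0.776706)
phase 2: p=0.2248, T=0.577, ωT=1.995728, cosh=3.746735, sinh=3.610820; start (x,ẋ)=(0.093785, 0.776706) → end (x,ẋ)=(0.544767, 1.273857)

x = 0.5448, ẋ = 1.2739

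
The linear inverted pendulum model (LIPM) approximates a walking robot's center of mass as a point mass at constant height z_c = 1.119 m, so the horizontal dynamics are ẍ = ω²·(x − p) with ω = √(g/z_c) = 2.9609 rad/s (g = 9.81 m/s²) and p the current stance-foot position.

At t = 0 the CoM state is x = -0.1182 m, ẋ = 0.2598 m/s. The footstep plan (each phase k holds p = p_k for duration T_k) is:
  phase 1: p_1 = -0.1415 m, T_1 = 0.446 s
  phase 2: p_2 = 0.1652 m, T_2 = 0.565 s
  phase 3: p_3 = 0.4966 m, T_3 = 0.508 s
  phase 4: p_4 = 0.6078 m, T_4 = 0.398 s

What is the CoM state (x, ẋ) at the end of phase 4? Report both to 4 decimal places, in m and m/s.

x = 2.2279, ẋ = 4.9776

phase 1: p=-0.1415, T=0.446, ωT=1.320561, cosh=2.006254, sinh=1.739269; start (x,ẋ)=(-0.118200, 0.259800) → end (x,ẋ)=(0.057855, 0.641215)
phase 2: p=0.1652, T=0.565, ωT=1.672908, cosh=2.757671, sinh=2.569970; start (x,ẋ)=(0.057855, 0.641215) → end (x,ẋ)=(0.425734, 0.951430)
phase 3: p=0.4966, T=0.508, ωT=1.504137, cosh=2.361239, sinh=2.139030; start (x,ẋ)=(0.425734, 0.951430) → end (x,ẋ)=(1.016607, 1.797729)
phase 4: p=0.6078, T=0.398, ωT=1.178438, cosh=1.778527, sinh=1.470768; start (x,ẋ)=(1.016607, 1.797729) → end (x,ẋ)=(2.227860, 4.977580)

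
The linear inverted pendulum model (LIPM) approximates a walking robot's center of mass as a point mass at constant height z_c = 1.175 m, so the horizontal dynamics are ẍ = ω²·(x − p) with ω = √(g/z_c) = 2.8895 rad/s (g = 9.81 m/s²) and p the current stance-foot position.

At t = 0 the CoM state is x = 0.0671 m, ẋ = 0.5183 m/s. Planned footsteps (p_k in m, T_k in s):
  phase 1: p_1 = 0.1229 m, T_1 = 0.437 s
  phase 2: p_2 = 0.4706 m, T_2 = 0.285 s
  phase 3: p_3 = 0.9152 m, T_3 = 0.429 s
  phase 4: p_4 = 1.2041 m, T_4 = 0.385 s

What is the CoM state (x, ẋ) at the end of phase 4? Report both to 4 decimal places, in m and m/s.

phase 1: p=0.1229, T=0.437, ωT=1.262711, cosh=1.908940, sinh=1.626054; start (x,ẋ)=(0.067100, 0.518300) → end (x,ẋ)=(0.308052, 0.727228)
phase 2: p=0.4706, T=0.285, ωT=0.823507, cosh=1.358684, sinh=0.919794; start (x,ẋ)=(0.308052, 0.727228) → end (x,ẋ)=(0.481242, 0.556063)
phase 3: p=0.9152, T=0.429, ωT=1.239595, cosh=1.871859, sinh=1.582357; start (x,ẋ)=(0.481242, 0.556063) → end (x,ẋ)=(0.407406, -0.943279)
phase 4: p=1.2041, T=0.385, ωT=1.112458, cosh=1.685287, sinh=1.356537; start (x,ẋ)=(0.407406, -0.943279) → end (x,ẋ)=(-0.581401, -4.712511)

x = -0.5814, ẋ = -4.7125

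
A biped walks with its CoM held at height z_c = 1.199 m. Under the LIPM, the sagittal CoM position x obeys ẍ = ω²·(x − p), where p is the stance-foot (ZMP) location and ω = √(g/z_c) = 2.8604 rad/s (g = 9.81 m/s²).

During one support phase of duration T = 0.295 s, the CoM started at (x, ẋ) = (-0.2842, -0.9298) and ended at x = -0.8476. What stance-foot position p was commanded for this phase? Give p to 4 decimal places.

p = 0.3920

ωT = 2.8604·0.295 = 0.843818; cosh(ωT) = 1.377647, sinh(ωT) = 0.947581
x(T) = p + (x₀−p)·cosh(ωT) + (ẋ₀/ω)·sinh(ωT) ⇒ p·(1 − cosh) = x(T) − x₀·cosh − (ẋ₀/ω)·sinh
numerator   = -0.8476 − (-0.2842)·1.377647 − (-0.9298/2.8604)·0.947581 = -0.148053
denominator = 1 − 1.377647 = -0.377647
p = -0.148053 / -0.377647 = 0.3920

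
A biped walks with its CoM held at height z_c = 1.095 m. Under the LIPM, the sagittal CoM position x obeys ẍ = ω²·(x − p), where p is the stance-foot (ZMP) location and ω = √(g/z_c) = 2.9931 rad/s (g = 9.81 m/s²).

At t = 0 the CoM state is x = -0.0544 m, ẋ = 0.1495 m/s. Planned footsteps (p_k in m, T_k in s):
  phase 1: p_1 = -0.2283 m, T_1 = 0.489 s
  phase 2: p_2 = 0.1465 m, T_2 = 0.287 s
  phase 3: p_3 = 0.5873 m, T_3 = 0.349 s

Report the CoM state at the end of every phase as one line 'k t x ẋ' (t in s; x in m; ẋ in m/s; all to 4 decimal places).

1 0.4890 0.2697 1.4048
2 0.7760 0.7727 2.3131
3 1.1250 1.8457 4.3850

phase 1: p=-0.2283, T=0.489, ωT=1.463626, cosh=2.276498, sinh=2.045103; start (x,ẋ)=(-0.054400, 0.149500) → end (x,ẋ)=(0.269732, 1.404813)
phase 2: p=0.1465, T=0.287, ωT=0.859020, cosh=1.392211, sinh=0.968634; start (x,ẋ)=(0.269732, 1.404813) → end (x,ẋ)=(0.772694, 2.313073)
phase 3: p=0.5873, T=0.349, ωT=1.044592, cosh=1.597037, sinh=1.245201; start (x,ẋ)=(0.772694, 2.313073) → end (x,ẋ)=(1.845675, 4.385029)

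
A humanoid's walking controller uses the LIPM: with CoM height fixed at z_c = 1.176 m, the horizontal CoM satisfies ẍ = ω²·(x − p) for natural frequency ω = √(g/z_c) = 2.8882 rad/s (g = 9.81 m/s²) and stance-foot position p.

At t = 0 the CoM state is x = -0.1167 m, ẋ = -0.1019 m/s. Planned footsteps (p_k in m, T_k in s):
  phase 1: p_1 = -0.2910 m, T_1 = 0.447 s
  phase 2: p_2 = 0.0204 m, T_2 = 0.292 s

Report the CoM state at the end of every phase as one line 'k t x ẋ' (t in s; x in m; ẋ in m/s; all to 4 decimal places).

1 0.4470 -0.0094 0.6468
2 0.7390 0.1914 0.8093

phase 1: p=-0.2910, T=0.447, ωT=1.291025, cosh=1.955751, sinh=1.680762; start (x,ẋ)=(-0.116700, -0.101900) → end (x,ẋ)=(-0.009412, 0.646827)
phase 2: p=0.0204, T=0.292, ωT=0.843354, cosh=1.377207, sinh=0.946943; start (x,ẋ)=(-0.009412, 0.646827) → end (x,ẋ)=(0.191415, 0.809279)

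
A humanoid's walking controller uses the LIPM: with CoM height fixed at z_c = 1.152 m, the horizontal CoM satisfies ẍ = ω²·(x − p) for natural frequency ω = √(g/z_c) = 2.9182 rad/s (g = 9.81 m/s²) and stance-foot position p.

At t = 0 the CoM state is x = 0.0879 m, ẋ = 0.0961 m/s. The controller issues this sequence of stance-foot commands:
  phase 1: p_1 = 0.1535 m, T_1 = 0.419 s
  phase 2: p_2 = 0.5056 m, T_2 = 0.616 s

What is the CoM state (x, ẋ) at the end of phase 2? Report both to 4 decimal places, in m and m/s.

x = -0.9233, ẋ = -3.9855

phase 1: p=0.1535, T=0.419, ωT=1.222726, cosh=1.845430, sinh=1.551003; start (x,ẋ)=(0.087900, 0.096100) → end (x,ẋ)=(0.083516, -0.119569)
phase 2: p=0.5056, T=0.616, ωT=1.797611, cosh=3.100454, sinh=2.934760; start (x,ẋ)=(0.083516, -0.119569) → end (x,ẋ)=(-0.923298, -3.985533)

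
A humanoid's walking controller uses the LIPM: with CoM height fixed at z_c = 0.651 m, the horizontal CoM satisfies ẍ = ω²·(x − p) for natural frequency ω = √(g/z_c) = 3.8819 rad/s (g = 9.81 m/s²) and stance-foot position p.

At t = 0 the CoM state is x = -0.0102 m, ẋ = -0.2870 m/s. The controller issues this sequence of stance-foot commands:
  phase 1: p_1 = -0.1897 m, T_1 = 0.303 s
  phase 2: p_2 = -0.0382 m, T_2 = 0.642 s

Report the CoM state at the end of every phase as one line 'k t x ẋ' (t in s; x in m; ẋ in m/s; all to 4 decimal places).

1 0.3030 0.0205 0.5126
2 0.9450 1.1117 4.4872

phase 1: p=-0.1897, T=0.303, ωT=1.176216, cosh=1.775263, sinh=1.466819; start (x,ẋ)=(-0.010200, -0.287000) → end (x,ẋ)=(0.020514, 0.512581)
phase 2: p=-0.0382, T=0.642, ωT=2.492180, cosh=6.085163, sinh=6.002433; start (x,ẋ)=(0.020514, 0.512581) → end (x,ẋ)=(1.111665, 4.487212)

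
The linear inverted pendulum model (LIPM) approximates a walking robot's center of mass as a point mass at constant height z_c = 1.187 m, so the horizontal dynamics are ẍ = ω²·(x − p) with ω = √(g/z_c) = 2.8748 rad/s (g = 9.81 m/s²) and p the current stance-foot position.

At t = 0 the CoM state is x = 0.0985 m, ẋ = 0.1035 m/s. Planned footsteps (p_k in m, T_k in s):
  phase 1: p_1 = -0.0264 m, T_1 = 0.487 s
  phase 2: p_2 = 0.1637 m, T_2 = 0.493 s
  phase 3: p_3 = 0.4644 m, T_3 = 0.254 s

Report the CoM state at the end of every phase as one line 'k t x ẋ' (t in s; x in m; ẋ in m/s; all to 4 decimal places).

phase 1: p=-0.0264, T=0.487, ωT=1.400028, cosh=2.150951, sinh=1.904361; start (x,ẋ)=(0.098500, 0.103500) → end (x,ẋ)=(0.310816, 0.906408)
phase 2: p=0.1637, T=0.493, ωT=1.417276, cosh=2.184121, sinh=1.941747; start (x,ẋ)=(0.310816, 0.906408) → end (x,ẋ)=(1.097240, 2.800923)
phase 3: p=0.4644, T=0.254, ωT=0.730199, cosh=1.278654, sinh=0.796841; start (x,ẋ)=(1.097240, 2.800923) → end (x,ẋ)=(2.049946, 5.031093)

1 0.4870 0.3108 0.9064
2 0.9800 1.0972 2.8009
3 1.2340 2.0499 5.0311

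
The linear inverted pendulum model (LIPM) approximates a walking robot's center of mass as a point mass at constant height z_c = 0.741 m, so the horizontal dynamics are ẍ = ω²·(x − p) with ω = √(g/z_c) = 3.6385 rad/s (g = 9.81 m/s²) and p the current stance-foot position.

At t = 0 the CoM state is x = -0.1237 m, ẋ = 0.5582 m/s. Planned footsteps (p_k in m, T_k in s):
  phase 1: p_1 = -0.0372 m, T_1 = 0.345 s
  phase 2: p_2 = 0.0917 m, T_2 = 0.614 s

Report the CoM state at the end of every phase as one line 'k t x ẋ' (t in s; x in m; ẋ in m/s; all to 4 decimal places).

1 0.3450 0.0460 0.5515
2 0.9590 0.5755 1.8373

phase 1: p=-0.0372, T=0.345, ωT=1.255282, cosh=1.896912, sinh=1.611917; start (x,ẋ)=(-0.123700, 0.558200) → end (x,ẋ)=(0.046009, 0.551537)
phase 2: p=0.0917, T=0.614, ωT=2.234039, cosh=4.722300, sinh=4.615205; start (x,ẋ)=(0.046009, 0.551537) → end (x,ẋ)=(0.575524, 1.837265)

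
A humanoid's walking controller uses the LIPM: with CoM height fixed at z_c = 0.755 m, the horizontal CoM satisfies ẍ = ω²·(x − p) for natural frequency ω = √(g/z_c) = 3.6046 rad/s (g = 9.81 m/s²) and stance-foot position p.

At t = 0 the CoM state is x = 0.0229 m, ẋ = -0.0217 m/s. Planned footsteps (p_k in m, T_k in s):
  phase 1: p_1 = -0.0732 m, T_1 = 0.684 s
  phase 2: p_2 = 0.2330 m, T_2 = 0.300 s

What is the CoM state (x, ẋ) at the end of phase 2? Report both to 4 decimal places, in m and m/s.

phase 1: p=-0.0732, T=0.684, ωT=2.465546, cosh=5.927437, sinh=5.842475; start (x,ẋ)=(0.022900, -0.021700) → end (x,ẋ)=(0.461254, 1.895220)
phase 2: p=0.2330, T=0.300, ωT=1.081380, cosh=1.643937, sinh=1.304809; start (x,ẋ)=(0.461254, 1.895220) → end (x,ẋ)=(1.294276, 4.189174)

x = 1.2943, ẋ = 4.1892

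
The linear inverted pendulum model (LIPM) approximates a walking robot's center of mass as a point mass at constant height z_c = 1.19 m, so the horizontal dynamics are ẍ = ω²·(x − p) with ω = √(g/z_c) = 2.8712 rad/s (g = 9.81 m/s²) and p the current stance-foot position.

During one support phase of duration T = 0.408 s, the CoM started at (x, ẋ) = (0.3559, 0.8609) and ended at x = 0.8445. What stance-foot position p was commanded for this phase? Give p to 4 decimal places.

p = 0.2891

ωT = 2.8712·0.408 = 1.171450; cosh(ωT) = 1.768292, sinh(ωT) = 1.458375
x(T) = p + (x₀−p)·cosh(ωT) + (ẋ₀/ω)·sinh(ωT) ⇒ p·(1 − cosh) = x(T) − x₀·cosh − (ẋ₀/ω)·sinh
numerator   = 0.8445 − (0.3559)·1.768292 − (0.8609/2.8712)·1.458375 = -0.222114
denominator = 1 − 1.768292 = -0.768292
p = -0.222114 / -0.768292 = 0.2891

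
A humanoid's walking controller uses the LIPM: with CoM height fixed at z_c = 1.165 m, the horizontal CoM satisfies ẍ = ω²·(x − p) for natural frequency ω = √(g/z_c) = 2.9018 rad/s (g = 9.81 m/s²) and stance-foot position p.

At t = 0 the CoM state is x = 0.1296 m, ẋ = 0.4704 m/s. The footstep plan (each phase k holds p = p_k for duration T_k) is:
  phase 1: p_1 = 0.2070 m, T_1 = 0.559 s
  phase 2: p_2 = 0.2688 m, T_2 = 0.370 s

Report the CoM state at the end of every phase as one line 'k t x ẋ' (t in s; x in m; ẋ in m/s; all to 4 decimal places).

1 0.5590 0.3978 0.6910
2 0.9290 0.7873 1.6127

phase 1: p=0.2070, T=0.559, ωT=1.622106, cosh=2.630613, sinh=2.433131; start (x,ẋ)=(0.129600, 0.470400) → end (x,ẋ)=(0.397816, 0.690961)
phase 2: p=0.2688, T=0.370, ωT=1.073666, cosh=1.633920, sinh=1.292167; start (x,ẋ)=(0.397816, 0.690961) → end (x,ẋ)=(0.787286, 1.612736)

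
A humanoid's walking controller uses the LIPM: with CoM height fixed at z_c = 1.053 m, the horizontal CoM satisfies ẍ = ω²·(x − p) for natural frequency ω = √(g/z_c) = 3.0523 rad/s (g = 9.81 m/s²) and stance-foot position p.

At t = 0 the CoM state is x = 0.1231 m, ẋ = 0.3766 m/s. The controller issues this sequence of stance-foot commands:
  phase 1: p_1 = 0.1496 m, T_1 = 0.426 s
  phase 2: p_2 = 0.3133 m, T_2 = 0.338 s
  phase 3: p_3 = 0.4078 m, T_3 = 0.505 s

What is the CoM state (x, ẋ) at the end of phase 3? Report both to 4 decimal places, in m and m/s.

phase 1: p=0.1496, T=0.426, ωT=1.300280, cosh=1.971390, sinh=1.698934; start (x,ẋ)=(0.123100, 0.376600) → end (x,ẋ)=(0.306977, 0.605005)
phase 2: p=0.3133, T=0.338, ωT=1.031677, cosh=1.581088, sinh=1.224680; start (x,ẋ)=(0.306977, 0.605005) → end (x,ẋ)=(0.546050, 0.932930)
phase 3: p=0.4078, T=0.505, ωT=1.541411, cosh=2.442629, sinh=2.228550; start (x,ẋ)=(0.546050, 0.932930) → end (x,ẋ)=(1.426645, 3.219204)

x = 1.4266, ẋ = 3.2192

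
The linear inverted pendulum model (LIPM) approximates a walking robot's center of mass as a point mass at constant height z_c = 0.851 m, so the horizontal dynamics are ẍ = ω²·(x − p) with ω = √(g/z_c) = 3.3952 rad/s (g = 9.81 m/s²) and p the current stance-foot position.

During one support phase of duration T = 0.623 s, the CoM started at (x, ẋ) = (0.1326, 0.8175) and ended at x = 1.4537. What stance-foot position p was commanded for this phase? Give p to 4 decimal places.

p = 0.0274

ωT = 3.3952·0.623 = 2.115210; cosh(ωT) = 4.205966, sinh(ωT) = 4.085358
x(T) = p + (x₀−p)·cosh(ωT) + (ẋ₀/ω)·sinh(ωT) ⇒ p·(1 − cosh) = x(T) − x₀·cosh − (ẋ₀/ω)·sinh
numerator   = 1.4537 − (0.1326)·4.205966 − (0.8175/3.3952)·4.085358 = -0.087688
denominator = 1 − 4.205966 = -3.205966
p = -0.087688 / -3.205966 = 0.0274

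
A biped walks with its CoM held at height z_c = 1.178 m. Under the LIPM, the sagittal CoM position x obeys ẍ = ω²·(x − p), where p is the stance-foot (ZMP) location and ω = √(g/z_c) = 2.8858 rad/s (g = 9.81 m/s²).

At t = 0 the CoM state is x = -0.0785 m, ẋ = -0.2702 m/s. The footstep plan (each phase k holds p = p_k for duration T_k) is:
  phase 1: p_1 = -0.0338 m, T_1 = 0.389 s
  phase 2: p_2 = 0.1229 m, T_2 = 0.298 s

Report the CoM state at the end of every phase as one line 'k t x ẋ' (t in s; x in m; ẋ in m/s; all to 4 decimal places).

1 0.3890 -0.2384 -0.6363
2 0.6870 -0.5943 -1.8977

phase 1: p=-0.0338, T=0.389, ωT=1.122576, cosh=1.699100, sinh=1.373660; start (x,ẋ)=(-0.078500, -0.270200) → end (x,ẋ)=(-0.238367, -0.636292)
phase 2: p=0.1229, T=0.298, ωT=0.859968, cosh=1.393131, sinh=0.969955; start (x,ẋ)=(-0.238367, -0.636292) → end (x,ẋ)=(-0.594258, -1.897659)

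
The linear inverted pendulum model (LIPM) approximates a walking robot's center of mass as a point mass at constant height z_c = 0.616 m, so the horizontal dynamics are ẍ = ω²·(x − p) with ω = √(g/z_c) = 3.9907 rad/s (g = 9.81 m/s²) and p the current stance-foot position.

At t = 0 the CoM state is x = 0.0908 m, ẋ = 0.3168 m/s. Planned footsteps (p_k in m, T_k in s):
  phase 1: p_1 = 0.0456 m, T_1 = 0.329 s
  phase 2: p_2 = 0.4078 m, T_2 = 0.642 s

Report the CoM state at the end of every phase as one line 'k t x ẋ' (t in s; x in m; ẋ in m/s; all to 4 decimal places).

phase 1: p=0.0456, T=0.329, ωT=1.312940, cosh=1.993057, sinh=1.724030; start (x,ẋ)=(0.090800, 0.316800) → end (x,ẋ)=(0.272548, 0.942380)
phase 2: p=0.4078, T=0.642, ωT=2.562029, cosh=6.519622, sinh=6.442474; start (x,ẋ)=(0.272548, 0.942380) → end (x,ẋ)=(1.047358, 2.666626)

1 0.3290 0.2725 0.9424
2 0.9710 1.0474 2.6666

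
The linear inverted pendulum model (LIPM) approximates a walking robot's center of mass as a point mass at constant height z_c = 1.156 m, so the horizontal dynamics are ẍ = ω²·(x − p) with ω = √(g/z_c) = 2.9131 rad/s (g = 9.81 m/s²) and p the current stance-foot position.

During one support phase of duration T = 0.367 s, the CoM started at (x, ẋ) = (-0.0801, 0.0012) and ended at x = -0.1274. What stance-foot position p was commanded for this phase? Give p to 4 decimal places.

ωT = 2.9131·0.367 = 1.069108; cosh(ωT) = 1.628047, sinh(ωT) = 1.284732
x(T) = p + (x₀−p)·cosh(ωT) + (ẋ₀/ω)·sinh(ωT) ⇒ p·(1 − cosh) = x(T) − x₀·cosh − (ẋ₀/ω)·sinh
numerator   = -0.1274 − (-0.0801)·1.628047 − (0.0012/2.9131)·1.284732 = 0.002477
denominator = 1 − 1.628047 = -0.628047
p = 0.002477 / -0.628047 = -0.0039

p = -0.0039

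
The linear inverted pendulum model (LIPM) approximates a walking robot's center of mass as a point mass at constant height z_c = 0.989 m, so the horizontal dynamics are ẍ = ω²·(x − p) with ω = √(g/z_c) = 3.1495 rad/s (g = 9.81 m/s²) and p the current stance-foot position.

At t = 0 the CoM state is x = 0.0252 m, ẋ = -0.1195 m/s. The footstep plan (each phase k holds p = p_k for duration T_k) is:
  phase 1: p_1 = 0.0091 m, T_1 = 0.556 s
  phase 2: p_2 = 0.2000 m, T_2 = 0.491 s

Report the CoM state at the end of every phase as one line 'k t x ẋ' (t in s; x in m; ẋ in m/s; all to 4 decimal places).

phase 1: p=0.0091, T=0.556, ωT=1.751122, cosh=2.967321, sinh=2.793742; start (x,ẋ)=(0.025200, -0.119500) → end (x,ẋ)=(-0.049128, -0.212933)
phase 2: p=0.2000, T=0.491, ωT=1.546404, cosh=2.453786, sinh=2.240774; start (x,ẋ)=(-0.049128, -0.212933) → end (x,ẋ)=(-0.562802, -2.280665)

1 0.5560 -0.0491 -0.2129
2 1.0470 -0.5628 -2.2807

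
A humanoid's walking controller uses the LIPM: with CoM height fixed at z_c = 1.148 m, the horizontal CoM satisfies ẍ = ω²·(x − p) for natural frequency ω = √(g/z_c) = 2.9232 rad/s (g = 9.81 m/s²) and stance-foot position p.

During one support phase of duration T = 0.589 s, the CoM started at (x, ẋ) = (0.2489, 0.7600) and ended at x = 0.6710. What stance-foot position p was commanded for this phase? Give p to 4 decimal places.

ωT = 2.9232·0.589 = 1.721765; cosh(ωT) = 2.886572, sinh(ωT) = 2.707821
x(T) = p + (x₀−p)·cosh(ωT) + (ẋ₀/ω)·sinh(ωT) ⇒ p·(1 − cosh) = x(T) − x₀·cosh − (ẋ₀/ω)·sinh
numerator   = 0.6710 − (0.2489)·2.886572 − (0.7600/2.9232)·2.707821 = -0.751472
denominator = 1 − 2.886572 = -1.886572
p = -0.751472 / -1.886572 = 0.3983

p = 0.3983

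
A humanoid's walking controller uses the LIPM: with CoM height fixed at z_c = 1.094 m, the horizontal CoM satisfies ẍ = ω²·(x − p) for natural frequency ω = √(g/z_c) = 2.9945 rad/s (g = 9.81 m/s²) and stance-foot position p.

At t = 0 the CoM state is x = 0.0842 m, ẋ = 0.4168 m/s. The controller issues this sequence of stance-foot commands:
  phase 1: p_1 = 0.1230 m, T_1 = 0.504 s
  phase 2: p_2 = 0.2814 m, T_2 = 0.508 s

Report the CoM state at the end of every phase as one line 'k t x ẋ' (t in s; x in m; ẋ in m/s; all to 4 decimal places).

phase 1: p=0.1230, T=0.504, ωT=1.509228, cosh=2.372159, sinh=2.151078; start (x,ẋ)=(0.084200, 0.416800) → end (x,ẋ)=(0.330366, 0.738789)
phase 2: p=0.2814, T=0.508, ωT=1.521206, cosh=2.398095, sinh=2.179647; start (x,ẋ)=(0.330366, 0.738789) → end (x,ẋ)=(0.936577, 2.091284)

1 0.5040 0.3304 0.7388
2 1.0120 0.9366 2.0913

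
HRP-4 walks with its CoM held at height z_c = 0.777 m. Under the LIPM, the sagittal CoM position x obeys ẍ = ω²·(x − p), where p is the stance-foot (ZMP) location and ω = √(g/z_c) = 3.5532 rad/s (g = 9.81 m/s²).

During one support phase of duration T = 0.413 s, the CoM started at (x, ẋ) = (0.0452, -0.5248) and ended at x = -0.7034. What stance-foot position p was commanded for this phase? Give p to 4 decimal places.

p = 0.3919

ωT = 3.5532·0.413 = 1.467472; cosh(ωT) = 2.284380, sinh(ωT) = 2.053872
x(T) = p + (x₀−p)·cosh(ωT) + (ẋ₀/ω)·sinh(ωT) ⇒ p·(1 − cosh) = x(T) − x₀·cosh − (ẋ₀/ω)·sinh
numerator   = -0.7034 − (0.0452)·2.284380 − (-0.5248/3.5532)·2.053872 = -0.503301
denominator = 1 − 2.284380 = -1.284380
p = -0.503301 / -1.284380 = 0.3919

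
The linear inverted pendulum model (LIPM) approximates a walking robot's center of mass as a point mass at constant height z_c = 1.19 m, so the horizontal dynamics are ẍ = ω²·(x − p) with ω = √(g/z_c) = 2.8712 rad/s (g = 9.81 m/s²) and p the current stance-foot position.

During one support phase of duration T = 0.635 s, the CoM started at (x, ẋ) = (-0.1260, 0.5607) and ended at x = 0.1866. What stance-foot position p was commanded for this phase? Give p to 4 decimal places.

p = 0.0009

ωT = 2.8712·0.635 = 1.823212; cosh(ωT) = 3.176610, sinh(ωT) = 3.015104
x(T) = p + (x₀−p)·cosh(ωT) + (ẋ₀/ω)·sinh(ωT) ⇒ p·(1 − cosh) = x(T) − x₀·cosh − (ẋ₀/ω)·sinh
numerator   = 0.1866 − (-0.1260)·3.176610 − (0.5607/2.8712)·3.015104 = -0.001949
denominator = 1 − 3.176610 = -2.176610
p = -0.001949 / -2.176610 = 0.0009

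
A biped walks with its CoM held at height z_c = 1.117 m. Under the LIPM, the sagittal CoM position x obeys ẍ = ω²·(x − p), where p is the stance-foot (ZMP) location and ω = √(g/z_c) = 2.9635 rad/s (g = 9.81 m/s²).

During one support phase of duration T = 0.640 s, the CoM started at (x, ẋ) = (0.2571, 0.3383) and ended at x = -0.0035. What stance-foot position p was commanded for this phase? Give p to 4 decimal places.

ωT = 2.9635·0.640 = 1.896640; cosh(ωT) = 3.406770, sinh(ωT) = 3.256698
x(T) = p + (x₀−p)·cosh(ωT) + (ẋ₀/ω)·sinh(ωT) ⇒ p·(1 − cosh) = x(T) − x₀·cosh − (ẋ₀/ω)·sinh
numerator   = -0.0035 − (0.2571)·3.406770 − (0.3383/2.9635)·3.256698 = -1.251151
denominator = 1 − 3.406770 = -2.406770
p = -1.251151 / -2.406770 = 0.5198

p = 0.5198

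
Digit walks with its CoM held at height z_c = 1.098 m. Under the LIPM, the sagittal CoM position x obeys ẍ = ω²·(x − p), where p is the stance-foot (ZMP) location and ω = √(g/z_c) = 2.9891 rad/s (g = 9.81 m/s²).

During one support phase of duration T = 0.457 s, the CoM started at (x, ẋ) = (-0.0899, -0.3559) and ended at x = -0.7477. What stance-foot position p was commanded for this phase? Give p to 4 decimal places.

p = 0.3144

ωT = 2.9891·0.457 = 1.366019; cosh(ωT) = 2.087417, sinh(ωT) = 1.832297
x(T) = p + (x₀−p)·cosh(ωT) + (ẋ₀/ω)·sinh(ωT) ⇒ p·(1 − cosh) = x(T) − x₀·cosh − (ẋ₀/ω)·sinh
numerator   = -0.7477 − (-0.0899)·2.087417 − (-0.3559/2.9891)·1.832297 = -0.341877
denominator = 1 − 2.087417 = -1.087417
p = -0.341877 / -1.087417 = 0.3144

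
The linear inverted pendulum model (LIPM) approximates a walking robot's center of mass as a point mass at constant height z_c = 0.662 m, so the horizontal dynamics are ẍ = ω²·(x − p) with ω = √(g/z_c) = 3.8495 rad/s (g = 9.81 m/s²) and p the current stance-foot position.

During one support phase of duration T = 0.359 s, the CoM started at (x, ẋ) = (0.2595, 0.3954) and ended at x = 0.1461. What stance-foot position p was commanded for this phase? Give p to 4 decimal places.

p = 0.5326

ωT = 3.8495·0.359 = 1.381970; cosh(ωT) = 2.116913, sinh(ωT) = 1.865829
x(T) = p + (x₀−p)·cosh(ωT) + (ẋ₀/ω)·sinh(ωT) ⇒ p·(1 − cosh) = x(T) − x₀·cosh − (ẋ₀/ω)·sinh
numerator   = 0.1461 − (0.2595)·2.116913 − (0.3954/3.8495)·1.865829 = -0.594887
denominator = 1 − 2.116913 = -1.116913
p = -0.594887 / -1.116913 = 0.5326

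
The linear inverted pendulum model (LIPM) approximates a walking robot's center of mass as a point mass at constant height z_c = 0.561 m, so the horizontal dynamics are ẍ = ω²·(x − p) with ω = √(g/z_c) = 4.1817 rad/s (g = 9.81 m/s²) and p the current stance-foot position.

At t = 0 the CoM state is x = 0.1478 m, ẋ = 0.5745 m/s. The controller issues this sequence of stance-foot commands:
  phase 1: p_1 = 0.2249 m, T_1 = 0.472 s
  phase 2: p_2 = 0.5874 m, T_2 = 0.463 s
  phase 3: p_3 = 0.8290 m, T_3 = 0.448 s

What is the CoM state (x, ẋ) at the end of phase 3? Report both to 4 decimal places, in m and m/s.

x = 1.6310, ẋ = 3.5451

phase 1: p=0.2249, T=0.472, ωT=1.973762, cosh=3.668320, sinh=3.529387; start (x,ẋ)=(0.147800, 0.574500) → end (x,ẋ)=(0.426955, 0.969543)
phase 2: p=0.5874, T=0.463, ωT=1.936127, cosh=3.538057, sinh=3.393795; start (x,ẋ)=(0.426955, 0.969543) → end (x,ẋ)=(0.806601, 1.153290)
phase 3: p=0.8290, T=0.448, ωT=1.873402, cosh=3.332002, sinh=3.178402; start (x,ẋ)=(0.806601, 1.153290) → end (x,ẋ)=(1.630952, 3.545054)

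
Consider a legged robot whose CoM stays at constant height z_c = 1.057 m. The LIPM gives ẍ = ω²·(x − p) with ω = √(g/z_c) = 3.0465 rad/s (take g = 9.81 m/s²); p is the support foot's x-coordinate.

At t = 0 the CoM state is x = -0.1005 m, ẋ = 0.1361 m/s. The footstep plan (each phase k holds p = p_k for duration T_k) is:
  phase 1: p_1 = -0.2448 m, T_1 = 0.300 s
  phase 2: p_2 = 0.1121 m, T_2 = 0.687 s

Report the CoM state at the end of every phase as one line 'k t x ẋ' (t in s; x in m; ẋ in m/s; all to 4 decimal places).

phase 1: p=-0.2448, T=0.300, ωT=0.913950, cosh=1.447546, sinh=1.046609; start (x,ẋ)=(-0.100500, 0.136100) → end (x,ẋ)=(0.010837, 0.657111)
phase 2: p=0.1121, T=0.687, ωT=2.092946, cosh=4.116044, sinh=3.992721; start (x,ẋ)=(0.010837, 0.657111) → end (x,ẋ)=(0.556503, 1.472955)

1 0.3000 0.0108 0.6571
2 0.9870 0.5565 1.4730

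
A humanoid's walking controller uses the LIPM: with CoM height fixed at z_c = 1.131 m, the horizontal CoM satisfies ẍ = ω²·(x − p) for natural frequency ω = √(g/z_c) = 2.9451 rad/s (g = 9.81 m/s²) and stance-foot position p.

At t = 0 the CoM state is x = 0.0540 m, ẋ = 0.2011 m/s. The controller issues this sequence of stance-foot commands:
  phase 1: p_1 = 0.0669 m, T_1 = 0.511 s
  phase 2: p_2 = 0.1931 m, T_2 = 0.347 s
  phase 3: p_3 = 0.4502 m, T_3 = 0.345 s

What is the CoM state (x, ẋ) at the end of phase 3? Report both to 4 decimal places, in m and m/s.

x = 0.5121, ẋ = 0.5118

phase 1: p=0.0669, T=0.511, ωT=1.504946, cosh=2.362970, sinh=2.140941; start (x,ẋ)=(0.054000, 0.201100) → end (x,ẋ)=(0.182607, 0.393855)
phase 2: p=0.1931, T=0.347, ωT=1.021950, cosh=1.569250, sinh=1.209357; start (x,ẋ)=(0.182607, 0.393855) → end (x,ẋ)=(0.338365, 0.580686)
phase 3: p=0.4502, T=0.345, ωT=1.016059, cosh=1.562154, sinh=1.200135; start (x,ẋ)=(0.338365, 0.580686) → end (x,ẋ)=(0.512127, 0.511836)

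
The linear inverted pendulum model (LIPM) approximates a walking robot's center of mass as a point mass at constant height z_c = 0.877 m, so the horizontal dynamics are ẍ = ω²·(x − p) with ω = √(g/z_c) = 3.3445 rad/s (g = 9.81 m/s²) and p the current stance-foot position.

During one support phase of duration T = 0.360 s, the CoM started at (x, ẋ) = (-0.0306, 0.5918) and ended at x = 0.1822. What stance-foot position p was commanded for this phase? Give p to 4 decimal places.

ωT = 3.3445·0.360 = 1.204020; cosh(ωT) = 1.816738, sinh(ωT) = 1.516752
x(T) = p + (x₀−p)·cosh(ωT) + (ẋ₀/ω)·sinh(ωT) ⇒ p·(1 − cosh) = x(T) − x₀·cosh − (ẋ₀/ω)·sinh
numerator   = 0.1822 − (-0.0306)·1.816738 − (0.5918/3.3445)·1.516752 = -0.030593
denominator = 1 − 1.816738 = -0.816738
p = -0.030593 / -0.816738 = 0.0375

p = 0.0375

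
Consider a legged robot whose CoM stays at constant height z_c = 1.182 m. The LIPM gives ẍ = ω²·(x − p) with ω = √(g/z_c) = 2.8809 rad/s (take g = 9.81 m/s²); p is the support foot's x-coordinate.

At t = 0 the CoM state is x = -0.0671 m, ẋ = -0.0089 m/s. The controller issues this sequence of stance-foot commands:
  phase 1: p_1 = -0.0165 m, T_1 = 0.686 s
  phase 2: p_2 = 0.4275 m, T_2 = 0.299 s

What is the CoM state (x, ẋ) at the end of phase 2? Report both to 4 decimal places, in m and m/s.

phase 1: p=-0.0165, T=0.686, ωT=1.976297, cosh=3.677278, sinh=3.538697; start (x,ẋ)=(-0.067100, -0.008900) → end (x,ẋ)=(-0.213502, -0.548576)
phase 2: p=0.4275, T=0.299, ωT=0.861389, cosh=1.394510, sinh=0.971935; start (x,ẋ)=(-0.213502, -0.548576) → end (x,ẋ)=(-0.651459, -2.559833)

x = -0.6515, ẋ = -2.5598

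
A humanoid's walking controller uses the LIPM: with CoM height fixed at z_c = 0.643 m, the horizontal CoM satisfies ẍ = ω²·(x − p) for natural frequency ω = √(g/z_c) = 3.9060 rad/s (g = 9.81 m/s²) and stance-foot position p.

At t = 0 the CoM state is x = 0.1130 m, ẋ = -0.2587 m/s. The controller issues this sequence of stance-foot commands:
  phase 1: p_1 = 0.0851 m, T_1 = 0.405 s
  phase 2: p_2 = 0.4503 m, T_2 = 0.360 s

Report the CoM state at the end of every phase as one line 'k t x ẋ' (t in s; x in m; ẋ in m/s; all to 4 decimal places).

1 0.4050 0.0015 -0.4019
2 0.7650 -0.7175 -4.2305

phase 1: p=0.0851, T=0.405, ωT=1.581930, cosh=2.534956, sinh=2.329378; start (x,ẋ)=(0.113000, -0.258700) → end (x,ẋ)=(0.001547, -0.401944)
phase 2: p=0.4503, T=0.360, ωT=1.406160, cosh=2.162670, sinh=1.917587; start (x,ẋ)=(0.001547, -0.401944) → end (x,ẋ)=(-0.717532, -4.230473)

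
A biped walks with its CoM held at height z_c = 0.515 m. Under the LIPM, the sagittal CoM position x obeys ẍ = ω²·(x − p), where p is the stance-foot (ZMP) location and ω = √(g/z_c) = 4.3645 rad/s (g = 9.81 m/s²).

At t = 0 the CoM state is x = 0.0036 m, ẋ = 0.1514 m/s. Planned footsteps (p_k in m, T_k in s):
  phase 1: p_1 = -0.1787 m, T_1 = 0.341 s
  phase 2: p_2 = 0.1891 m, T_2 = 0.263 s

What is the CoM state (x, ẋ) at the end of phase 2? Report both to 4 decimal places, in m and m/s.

phase 1: p=-0.1787, T=0.341, ωT=1.488295, cosh=2.327646, sinh=2.101889; start (x,ẋ)=(0.003600, 0.151400) → end (x,ẋ)=(0.318542, 2.024770)
phase 2: p=0.1891, T=0.263, ωT=1.147863, cosh=1.734383, sinh=1.417069; start (x,ẋ)=(0.318542, 2.024770) → end (x,ẋ)=(1.071006, 4.312301)

x = 1.0710, ẋ = 4.3123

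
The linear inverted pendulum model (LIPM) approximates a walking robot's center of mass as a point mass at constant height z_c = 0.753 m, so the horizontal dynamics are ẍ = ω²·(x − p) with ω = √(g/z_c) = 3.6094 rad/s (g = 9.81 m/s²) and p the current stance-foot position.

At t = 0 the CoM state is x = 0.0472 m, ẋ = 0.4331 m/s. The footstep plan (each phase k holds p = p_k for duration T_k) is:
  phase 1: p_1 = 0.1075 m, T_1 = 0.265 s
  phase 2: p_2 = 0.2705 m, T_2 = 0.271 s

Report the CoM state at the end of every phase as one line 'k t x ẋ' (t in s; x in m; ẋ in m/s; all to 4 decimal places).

1 0.2650 0.1505 0.4054
2 0.5360 0.2167 0.1209

phase 1: p=0.1075, T=0.265, ωT=0.956491, cosh=1.493393, sinh=1.109155; start (x,ẋ)=(0.047200, 0.433100) → end (x,ẋ)=(0.150538, 0.405385)
phase 2: p=0.2705, T=0.271, ωT=0.978147, cosh=1.517766, sinh=1.141759; start (x,ẋ)=(0.150538, 0.405385) → end (x,ẋ)=(0.216661, 0.120909)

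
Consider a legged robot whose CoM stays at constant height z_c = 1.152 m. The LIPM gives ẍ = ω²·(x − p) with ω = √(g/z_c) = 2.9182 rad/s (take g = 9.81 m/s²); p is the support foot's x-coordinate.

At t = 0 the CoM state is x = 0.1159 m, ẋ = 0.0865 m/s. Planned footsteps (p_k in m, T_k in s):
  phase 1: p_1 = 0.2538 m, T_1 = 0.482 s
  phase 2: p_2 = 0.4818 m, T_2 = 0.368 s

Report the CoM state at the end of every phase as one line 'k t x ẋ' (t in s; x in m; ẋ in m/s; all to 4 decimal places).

1 0.4820 0.0123 -0.5849
2 0.8500 -0.5445 -2.7267

phase 1: p=0.2538, T=0.482, ωT=1.406572, cosh=2.163461, sinh=1.918479; start (x,ẋ)=(0.115900, 0.086500) → end (x,ẋ)=(0.012325, -0.584895)
phase 2: p=0.4818, T=0.368, ωT=1.073898, cosh=1.634219, sinh=1.292545; start (x,ẋ)=(0.012325, -0.584895) → end (x,ẋ)=(-0.544489, -2.726660)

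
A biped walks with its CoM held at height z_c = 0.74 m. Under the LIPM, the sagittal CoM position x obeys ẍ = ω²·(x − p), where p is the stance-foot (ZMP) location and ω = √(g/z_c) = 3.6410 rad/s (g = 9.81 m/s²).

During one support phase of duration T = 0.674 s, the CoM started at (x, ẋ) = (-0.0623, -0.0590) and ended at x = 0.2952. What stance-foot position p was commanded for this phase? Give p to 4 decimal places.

ωT = 3.6410·0.674 = 2.454034; cosh(ωT) = 5.860567, sinh(ωT) = 5.774621
x(T) = p + (x₀−p)·cosh(ωT) + (ẋ₀/ω)·sinh(ωT) ⇒ p·(1 − cosh) = x(T) − x₀·cosh − (ẋ₀/ω)·sinh
numerator   = 0.2952 − (-0.0623)·5.860567 − (-0.0590/3.6410)·5.774621 = 0.753887
denominator = 1 − 5.860567 = -4.860567
p = 0.753887 / -4.860567 = -0.1551

p = -0.1551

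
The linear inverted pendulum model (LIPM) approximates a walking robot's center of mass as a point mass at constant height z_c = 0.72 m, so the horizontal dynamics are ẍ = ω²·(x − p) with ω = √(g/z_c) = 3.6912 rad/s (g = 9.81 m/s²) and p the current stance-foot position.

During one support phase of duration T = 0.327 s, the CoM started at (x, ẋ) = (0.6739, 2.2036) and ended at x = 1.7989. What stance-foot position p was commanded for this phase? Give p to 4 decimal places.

ωT = 3.6912·0.327 = 1.207022; cosh(ωT) = 1.821300, sinh(ωT) = 1.522214
x(T) = p + (x₀−p)·cosh(ωT) + (ẋ₀/ω)·sinh(ωT) ⇒ p·(1 − cosh) = x(T) − x₀·cosh − (ẋ₀/ω)·sinh
numerator   = 1.7989 − (0.6739)·1.821300 − (2.2036/3.6912)·1.522214 = -0.337217
denominator = 1 − 1.821300 = -0.821300
p = -0.337217 / -0.821300 = 0.4106

p = 0.4106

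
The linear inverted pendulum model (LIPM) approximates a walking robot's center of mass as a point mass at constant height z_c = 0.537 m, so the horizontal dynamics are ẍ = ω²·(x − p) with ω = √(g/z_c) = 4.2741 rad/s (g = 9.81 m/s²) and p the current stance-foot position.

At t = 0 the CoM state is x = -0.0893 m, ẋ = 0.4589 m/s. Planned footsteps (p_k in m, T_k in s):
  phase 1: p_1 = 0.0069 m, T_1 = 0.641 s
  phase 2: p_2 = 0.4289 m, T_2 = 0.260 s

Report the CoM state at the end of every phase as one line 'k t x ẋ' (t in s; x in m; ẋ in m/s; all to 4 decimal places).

1 0.6410 0.0868 0.3976
2 0.9010 -0.0211 -1.3113

phase 1: p=0.0069, T=0.641, ωT=2.739698, cosh=7.773450, sinh=7.708860; start (x,ẋ)=(-0.089300, 0.458900) → end (x,ẋ)=(0.086776, 0.397596)
phase 2: p=0.4289, T=0.260, ωT=1.111266, cosh=1.683672, sinh=1.354530; start (x,ẋ)=(0.086776, 0.397596) → end (x,ẋ)=(-0.021120, -1.311269)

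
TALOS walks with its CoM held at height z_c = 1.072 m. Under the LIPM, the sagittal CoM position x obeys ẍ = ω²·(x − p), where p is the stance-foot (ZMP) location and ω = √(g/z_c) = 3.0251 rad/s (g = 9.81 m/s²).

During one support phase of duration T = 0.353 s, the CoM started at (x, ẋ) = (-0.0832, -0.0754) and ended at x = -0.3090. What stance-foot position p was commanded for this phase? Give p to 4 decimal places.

ωT = 3.0251·0.353 = 1.067860; cosh(ωT) = 1.626446, sinh(ωT) = 1.282702
x(T) = p + (x₀−p)·cosh(ωT) + (ẋ₀/ω)·sinh(ωT) ⇒ p·(1 − cosh) = x(T) − x₀·cosh − (ẋ₀/ω)·sinh
numerator   = -0.3090 − (-0.0832)·1.626446 − (-0.0754/3.0251)·1.282702 = -0.141709
denominator = 1 − 1.626446 = -0.626446
p = -0.141709 / -0.626446 = 0.2262

p = 0.2262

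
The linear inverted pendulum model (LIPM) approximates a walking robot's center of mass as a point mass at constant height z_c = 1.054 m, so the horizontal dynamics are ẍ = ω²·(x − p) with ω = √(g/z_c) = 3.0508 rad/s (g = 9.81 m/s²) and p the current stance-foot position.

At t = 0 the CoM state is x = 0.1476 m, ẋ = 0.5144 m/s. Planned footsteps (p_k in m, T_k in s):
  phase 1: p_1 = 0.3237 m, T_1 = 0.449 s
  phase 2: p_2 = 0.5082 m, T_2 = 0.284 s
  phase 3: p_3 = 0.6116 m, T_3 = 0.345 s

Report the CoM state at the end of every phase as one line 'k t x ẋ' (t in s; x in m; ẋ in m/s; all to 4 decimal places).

1 0.4490 0.2652 0.0887
2 0.7330 0.1965 -0.6017
3 1.0780 -0.3035 -2.5598

phase 1: p=0.3237, T=0.449, ωT=1.369809, cosh=2.094378, sinh=1.840222; start (x,ẋ)=(0.147600, 0.514400) → end (x,ẋ)=(0.265163, 0.088696)
phase 2: p=0.5082, T=0.284, ωT=0.866427, cosh=1.399425, sinh=0.978974; start (x,ẋ)=(0.265163, 0.088696) → end (x,ẋ)=(0.196549, -0.601744)
phase 3: p=0.6116, T=0.345, ωT=1.052526, cosh=1.606967, sinh=1.257912; start (x,ẋ)=(0.196549, -0.601744) → end (x,ẋ)=(-0.303485, -2.559797)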